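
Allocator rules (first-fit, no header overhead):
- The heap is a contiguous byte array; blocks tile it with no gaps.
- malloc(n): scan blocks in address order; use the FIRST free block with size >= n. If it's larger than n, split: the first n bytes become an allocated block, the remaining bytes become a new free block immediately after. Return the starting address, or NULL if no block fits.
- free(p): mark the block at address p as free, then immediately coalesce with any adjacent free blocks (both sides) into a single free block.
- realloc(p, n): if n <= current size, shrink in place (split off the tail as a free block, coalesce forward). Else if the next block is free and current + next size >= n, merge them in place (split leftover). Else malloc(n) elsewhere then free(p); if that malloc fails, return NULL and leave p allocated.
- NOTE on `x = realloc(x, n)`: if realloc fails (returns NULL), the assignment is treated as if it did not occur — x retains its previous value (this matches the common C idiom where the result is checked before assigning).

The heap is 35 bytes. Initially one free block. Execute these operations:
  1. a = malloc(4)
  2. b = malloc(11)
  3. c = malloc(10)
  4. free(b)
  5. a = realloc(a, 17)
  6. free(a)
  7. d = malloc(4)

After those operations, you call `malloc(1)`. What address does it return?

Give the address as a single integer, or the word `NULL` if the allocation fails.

Op 1: a = malloc(4) -> a = 0; heap: [0-3 ALLOC][4-34 FREE]
Op 2: b = malloc(11) -> b = 4; heap: [0-3 ALLOC][4-14 ALLOC][15-34 FREE]
Op 3: c = malloc(10) -> c = 15; heap: [0-3 ALLOC][4-14 ALLOC][15-24 ALLOC][25-34 FREE]
Op 4: free(b) -> (freed b); heap: [0-3 ALLOC][4-14 FREE][15-24 ALLOC][25-34 FREE]
Op 5: a = realloc(a, 17) -> NULL (a unchanged); heap: [0-3 ALLOC][4-14 FREE][15-24 ALLOC][25-34 FREE]
Op 6: free(a) -> (freed a); heap: [0-14 FREE][15-24 ALLOC][25-34 FREE]
Op 7: d = malloc(4) -> d = 0; heap: [0-3 ALLOC][4-14 FREE][15-24 ALLOC][25-34 FREE]
malloc(1): first-fit scan over [0-3 ALLOC][4-14 FREE][15-24 ALLOC][25-34 FREE] -> 4

Answer: 4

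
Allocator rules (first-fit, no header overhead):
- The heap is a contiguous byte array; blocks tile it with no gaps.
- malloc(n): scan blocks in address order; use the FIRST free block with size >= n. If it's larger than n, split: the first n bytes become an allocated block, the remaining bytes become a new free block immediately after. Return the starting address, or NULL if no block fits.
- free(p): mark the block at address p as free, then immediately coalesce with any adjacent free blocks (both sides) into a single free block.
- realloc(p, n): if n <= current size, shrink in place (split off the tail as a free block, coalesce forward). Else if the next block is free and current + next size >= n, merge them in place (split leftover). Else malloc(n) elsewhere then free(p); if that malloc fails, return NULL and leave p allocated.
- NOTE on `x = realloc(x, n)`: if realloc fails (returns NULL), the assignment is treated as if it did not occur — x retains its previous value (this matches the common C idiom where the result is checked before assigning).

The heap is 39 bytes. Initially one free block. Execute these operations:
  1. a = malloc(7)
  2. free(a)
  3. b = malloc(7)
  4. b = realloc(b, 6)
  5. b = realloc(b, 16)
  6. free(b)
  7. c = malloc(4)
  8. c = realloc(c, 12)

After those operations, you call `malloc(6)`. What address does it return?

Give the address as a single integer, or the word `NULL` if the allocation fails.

Op 1: a = malloc(7) -> a = 0; heap: [0-6 ALLOC][7-38 FREE]
Op 2: free(a) -> (freed a); heap: [0-38 FREE]
Op 3: b = malloc(7) -> b = 0; heap: [0-6 ALLOC][7-38 FREE]
Op 4: b = realloc(b, 6) -> b = 0; heap: [0-5 ALLOC][6-38 FREE]
Op 5: b = realloc(b, 16) -> b = 0; heap: [0-15 ALLOC][16-38 FREE]
Op 6: free(b) -> (freed b); heap: [0-38 FREE]
Op 7: c = malloc(4) -> c = 0; heap: [0-3 ALLOC][4-38 FREE]
Op 8: c = realloc(c, 12) -> c = 0; heap: [0-11 ALLOC][12-38 FREE]
malloc(6): first-fit scan over [0-11 ALLOC][12-38 FREE] -> 12

Answer: 12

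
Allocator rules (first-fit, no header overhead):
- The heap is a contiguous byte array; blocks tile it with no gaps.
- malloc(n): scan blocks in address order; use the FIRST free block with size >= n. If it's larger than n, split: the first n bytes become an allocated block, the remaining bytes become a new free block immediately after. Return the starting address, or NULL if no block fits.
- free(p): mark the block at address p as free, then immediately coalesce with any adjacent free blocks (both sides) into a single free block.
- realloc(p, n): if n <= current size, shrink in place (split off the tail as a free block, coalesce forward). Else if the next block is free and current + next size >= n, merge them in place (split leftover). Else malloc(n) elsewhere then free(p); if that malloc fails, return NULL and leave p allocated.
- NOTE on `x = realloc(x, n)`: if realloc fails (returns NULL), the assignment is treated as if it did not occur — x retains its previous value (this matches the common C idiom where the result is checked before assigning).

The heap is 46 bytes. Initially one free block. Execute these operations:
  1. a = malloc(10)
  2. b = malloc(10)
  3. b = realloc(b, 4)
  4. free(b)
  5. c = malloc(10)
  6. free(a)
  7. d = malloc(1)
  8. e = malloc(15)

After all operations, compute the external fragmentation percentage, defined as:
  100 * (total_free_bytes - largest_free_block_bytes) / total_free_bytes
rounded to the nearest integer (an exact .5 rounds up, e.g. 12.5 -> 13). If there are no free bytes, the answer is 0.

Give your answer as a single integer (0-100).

Answer: 45

Derivation:
Op 1: a = malloc(10) -> a = 0; heap: [0-9 ALLOC][10-45 FREE]
Op 2: b = malloc(10) -> b = 10; heap: [0-9 ALLOC][10-19 ALLOC][20-45 FREE]
Op 3: b = realloc(b, 4) -> b = 10; heap: [0-9 ALLOC][10-13 ALLOC][14-45 FREE]
Op 4: free(b) -> (freed b); heap: [0-9 ALLOC][10-45 FREE]
Op 5: c = malloc(10) -> c = 10; heap: [0-9 ALLOC][10-19 ALLOC][20-45 FREE]
Op 6: free(a) -> (freed a); heap: [0-9 FREE][10-19 ALLOC][20-45 FREE]
Op 7: d = malloc(1) -> d = 0; heap: [0-0 ALLOC][1-9 FREE][10-19 ALLOC][20-45 FREE]
Op 8: e = malloc(15) -> e = 20; heap: [0-0 ALLOC][1-9 FREE][10-19 ALLOC][20-34 ALLOC][35-45 FREE]
Free blocks: [9 11] total_free=20 largest=11 -> 100*(20-11)/20 = 900/20 = 45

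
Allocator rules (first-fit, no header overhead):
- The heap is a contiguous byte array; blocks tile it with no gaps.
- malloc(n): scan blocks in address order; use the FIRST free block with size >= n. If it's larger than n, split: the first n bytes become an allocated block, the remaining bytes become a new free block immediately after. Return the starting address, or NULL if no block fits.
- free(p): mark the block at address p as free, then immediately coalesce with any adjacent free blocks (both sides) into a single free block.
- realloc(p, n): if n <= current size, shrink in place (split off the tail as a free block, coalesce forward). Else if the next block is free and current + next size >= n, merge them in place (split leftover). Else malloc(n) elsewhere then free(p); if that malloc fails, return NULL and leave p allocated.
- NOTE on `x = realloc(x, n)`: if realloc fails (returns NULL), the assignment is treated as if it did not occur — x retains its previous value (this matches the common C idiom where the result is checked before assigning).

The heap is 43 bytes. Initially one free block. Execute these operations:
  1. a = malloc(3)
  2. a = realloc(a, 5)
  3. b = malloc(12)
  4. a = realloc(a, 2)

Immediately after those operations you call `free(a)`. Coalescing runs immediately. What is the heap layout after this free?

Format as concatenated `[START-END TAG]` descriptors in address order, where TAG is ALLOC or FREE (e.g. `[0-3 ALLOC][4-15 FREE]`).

Op 1: a = malloc(3) -> a = 0; heap: [0-2 ALLOC][3-42 FREE]
Op 2: a = realloc(a, 5) -> a = 0; heap: [0-4 ALLOC][5-42 FREE]
Op 3: b = malloc(12) -> b = 5; heap: [0-4 ALLOC][5-16 ALLOC][17-42 FREE]
Op 4: a = realloc(a, 2) -> a = 0; heap: [0-1 ALLOC][2-4 FREE][5-16 ALLOC][17-42 FREE]
free(a): a = 0 -> block [0-1 ALLOC]; mark free, coalesce with adjacent free neighbors -> [0-4 FREE][5-16 ALLOC][17-42 FREE]

Answer: [0-4 FREE][5-16 ALLOC][17-42 FREE]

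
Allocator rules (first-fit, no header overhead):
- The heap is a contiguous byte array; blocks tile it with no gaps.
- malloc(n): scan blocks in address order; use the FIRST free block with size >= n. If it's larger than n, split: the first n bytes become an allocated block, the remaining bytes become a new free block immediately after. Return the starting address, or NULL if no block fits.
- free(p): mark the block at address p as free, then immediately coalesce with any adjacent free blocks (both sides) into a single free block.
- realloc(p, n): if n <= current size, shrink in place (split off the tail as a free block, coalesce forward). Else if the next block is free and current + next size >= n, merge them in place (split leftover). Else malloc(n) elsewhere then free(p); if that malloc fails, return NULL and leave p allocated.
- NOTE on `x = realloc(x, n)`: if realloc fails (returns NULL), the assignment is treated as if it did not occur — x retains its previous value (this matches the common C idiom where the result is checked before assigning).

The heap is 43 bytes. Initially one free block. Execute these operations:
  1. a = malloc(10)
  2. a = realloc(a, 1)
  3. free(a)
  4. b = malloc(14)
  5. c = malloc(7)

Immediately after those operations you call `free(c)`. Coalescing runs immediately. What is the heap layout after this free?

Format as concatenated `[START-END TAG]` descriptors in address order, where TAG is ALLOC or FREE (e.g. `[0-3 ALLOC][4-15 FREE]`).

Answer: [0-13 ALLOC][14-42 FREE]

Derivation:
Op 1: a = malloc(10) -> a = 0; heap: [0-9 ALLOC][10-42 FREE]
Op 2: a = realloc(a, 1) -> a = 0; heap: [0-0 ALLOC][1-42 FREE]
Op 3: free(a) -> (freed a); heap: [0-42 FREE]
Op 4: b = malloc(14) -> b = 0; heap: [0-13 ALLOC][14-42 FREE]
Op 5: c = malloc(7) -> c = 14; heap: [0-13 ALLOC][14-20 ALLOC][21-42 FREE]
free(c): c = 14 -> block [14-20 ALLOC]; mark free, coalesce with adjacent free neighbors -> [0-13 ALLOC][14-42 FREE]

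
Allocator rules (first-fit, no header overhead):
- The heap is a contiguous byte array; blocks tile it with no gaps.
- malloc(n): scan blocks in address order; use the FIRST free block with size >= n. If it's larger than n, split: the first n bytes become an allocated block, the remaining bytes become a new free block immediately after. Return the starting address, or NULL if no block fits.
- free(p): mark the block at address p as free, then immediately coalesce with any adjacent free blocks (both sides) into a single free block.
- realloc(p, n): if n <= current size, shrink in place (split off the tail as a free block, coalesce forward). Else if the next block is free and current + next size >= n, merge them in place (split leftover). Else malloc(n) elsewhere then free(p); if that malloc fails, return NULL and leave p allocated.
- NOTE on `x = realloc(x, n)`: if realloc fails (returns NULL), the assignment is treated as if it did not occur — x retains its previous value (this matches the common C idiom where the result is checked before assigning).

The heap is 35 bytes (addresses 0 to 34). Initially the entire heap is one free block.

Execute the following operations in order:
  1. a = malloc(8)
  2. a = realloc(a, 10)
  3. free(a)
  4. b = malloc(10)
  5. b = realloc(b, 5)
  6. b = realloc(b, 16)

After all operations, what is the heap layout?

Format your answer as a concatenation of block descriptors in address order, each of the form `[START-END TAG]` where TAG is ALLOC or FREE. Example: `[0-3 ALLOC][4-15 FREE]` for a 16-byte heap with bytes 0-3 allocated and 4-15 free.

Op 1: a = malloc(8) -> a = 0; heap: [0-7 ALLOC][8-34 FREE]
Op 2: a = realloc(a, 10) -> a = 0; heap: [0-9 ALLOC][10-34 FREE]
Op 3: free(a) -> (freed a); heap: [0-34 FREE]
Op 4: b = malloc(10) -> b = 0; heap: [0-9 ALLOC][10-34 FREE]
Op 5: b = realloc(b, 5) -> b = 0; heap: [0-4 ALLOC][5-34 FREE]
Op 6: b = realloc(b, 16) -> b = 0; heap: [0-15 ALLOC][16-34 FREE]

Answer: [0-15 ALLOC][16-34 FREE]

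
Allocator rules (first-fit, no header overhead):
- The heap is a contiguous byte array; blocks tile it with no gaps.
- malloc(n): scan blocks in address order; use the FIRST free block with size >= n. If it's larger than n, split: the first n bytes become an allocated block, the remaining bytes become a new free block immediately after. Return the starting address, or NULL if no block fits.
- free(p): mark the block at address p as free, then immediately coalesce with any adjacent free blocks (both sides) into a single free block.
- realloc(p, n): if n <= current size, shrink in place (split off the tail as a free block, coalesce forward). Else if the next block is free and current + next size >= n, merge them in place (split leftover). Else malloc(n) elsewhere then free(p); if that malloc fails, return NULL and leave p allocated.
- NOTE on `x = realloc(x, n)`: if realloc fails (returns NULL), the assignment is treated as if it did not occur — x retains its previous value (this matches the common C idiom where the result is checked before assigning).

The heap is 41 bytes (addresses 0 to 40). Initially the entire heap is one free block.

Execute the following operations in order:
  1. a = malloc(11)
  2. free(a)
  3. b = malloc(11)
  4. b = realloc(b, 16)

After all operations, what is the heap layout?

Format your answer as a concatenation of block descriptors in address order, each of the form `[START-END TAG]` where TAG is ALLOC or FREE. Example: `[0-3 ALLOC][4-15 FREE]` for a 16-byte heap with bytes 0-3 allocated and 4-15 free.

Answer: [0-15 ALLOC][16-40 FREE]

Derivation:
Op 1: a = malloc(11) -> a = 0; heap: [0-10 ALLOC][11-40 FREE]
Op 2: free(a) -> (freed a); heap: [0-40 FREE]
Op 3: b = malloc(11) -> b = 0; heap: [0-10 ALLOC][11-40 FREE]
Op 4: b = realloc(b, 16) -> b = 0; heap: [0-15 ALLOC][16-40 FREE]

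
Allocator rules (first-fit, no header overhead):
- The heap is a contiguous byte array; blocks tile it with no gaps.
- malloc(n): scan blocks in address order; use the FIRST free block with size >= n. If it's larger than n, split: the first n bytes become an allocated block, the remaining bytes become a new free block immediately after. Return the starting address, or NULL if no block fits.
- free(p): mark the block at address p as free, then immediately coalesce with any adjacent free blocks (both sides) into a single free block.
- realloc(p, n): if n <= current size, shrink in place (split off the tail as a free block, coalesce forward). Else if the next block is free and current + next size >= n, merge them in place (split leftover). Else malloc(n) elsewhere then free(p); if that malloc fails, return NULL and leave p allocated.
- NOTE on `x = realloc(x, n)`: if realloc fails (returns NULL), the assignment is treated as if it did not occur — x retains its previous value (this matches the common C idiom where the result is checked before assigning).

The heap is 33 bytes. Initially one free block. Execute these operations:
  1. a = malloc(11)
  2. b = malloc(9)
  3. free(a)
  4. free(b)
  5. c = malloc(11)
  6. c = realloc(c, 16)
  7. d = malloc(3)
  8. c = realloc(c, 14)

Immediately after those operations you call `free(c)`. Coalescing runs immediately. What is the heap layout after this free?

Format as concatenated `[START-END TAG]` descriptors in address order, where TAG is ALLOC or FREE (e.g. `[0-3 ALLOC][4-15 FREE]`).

Op 1: a = malloc(11) -> a = 0; heap: [0-10 ALLOC][11-32 FREE]
Op 2: b = malloc(9) -> b = 11; heap: [0-10 ALLOC][11-19 ALLOC][20-32 FREE]
Op 3: free(a) -> (freed a); heap: [0-10 FREE][11-19 ALLOC][20-32 FREE]
Op 4: free(b) -> (freed b); heap: [0-32 FREE]
Op 5: c = malloc(11) -> c = 0; heap: [0-10 ALLOC][11-32 FREE]
Op 6: c = realloc(c, 16) -> c = 0; heap: [0-15 ALLOC][16-32 FREE]
Op 7: d = malloc(3) -> d = 16; heap: [0-15 ALLOC][16-18 ALLOC][19-32 FREE]
Op 8: c = realloc(c, 14) -> c = 0; heap: [0-13 ALLOC][14-15 FREE][16-18 ALLOC][19-32 FREE]
free(c): c = 0 -> block [0-13 ALLOC]; mark free, coalesce with adjacent free neighbors -> [0-15 FREE][16-18 ALLOC][19-32 FREE]

Answer: [0-15 FREE][16-18 ALLOC][19-32 FREE]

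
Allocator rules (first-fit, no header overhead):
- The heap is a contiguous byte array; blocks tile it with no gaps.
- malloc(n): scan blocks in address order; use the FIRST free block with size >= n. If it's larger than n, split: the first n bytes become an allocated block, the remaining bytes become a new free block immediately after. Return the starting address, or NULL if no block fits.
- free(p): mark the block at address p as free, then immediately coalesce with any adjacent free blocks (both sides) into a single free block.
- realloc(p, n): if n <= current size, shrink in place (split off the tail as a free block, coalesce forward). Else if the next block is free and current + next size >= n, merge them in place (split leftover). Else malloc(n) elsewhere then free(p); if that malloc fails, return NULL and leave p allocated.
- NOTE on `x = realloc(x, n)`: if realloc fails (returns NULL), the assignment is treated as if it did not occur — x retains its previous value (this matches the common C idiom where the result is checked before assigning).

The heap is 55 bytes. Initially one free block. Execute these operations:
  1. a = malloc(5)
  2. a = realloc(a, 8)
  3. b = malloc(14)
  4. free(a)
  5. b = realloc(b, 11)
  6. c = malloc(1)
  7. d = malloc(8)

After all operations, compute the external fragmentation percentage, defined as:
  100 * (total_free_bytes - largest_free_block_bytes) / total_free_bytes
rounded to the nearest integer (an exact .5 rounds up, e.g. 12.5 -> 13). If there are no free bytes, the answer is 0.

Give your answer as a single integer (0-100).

Answer: 20

Derivation:
Op 1: a = malloc(5) -> a = 0; heap: [0-4 ALLOC][5-54 FREE]
Op 2: a = realloc(a, 8) -> a = 0; heap: [0-7 ALLOC][8-54 FREE]
Op 3: b = malloc(14) -> b = 8; heap: [0-7 ALLOC][8-21 ALLOC][22-54 FREE]
Op 4: free(a) -> (freed a); heap: [0-7 FREE][8-21 ALLOC][22-54 FREE]
Op 5: b = realloc(b, 11) -> b = 8; heap: [0-7 FREE][8-18 ALLOC][19-54 FREE]
Op 6: c = malloc(1) -> c = 0; heap: [0-0 ALLOC][1-7 FREE][8-18 ALLOC][19-54 FREE]
Op 7: d = malloc(8) -> d = 19; heap: [0-0 ALLOC][1-7 FREE][8-18 ALLOC][19-26 ALLOC][27-54 FREE]
Free blocks: [7 28] total_free=35 largest=28 -> 100*(35-28)/35 = 700/35 = 20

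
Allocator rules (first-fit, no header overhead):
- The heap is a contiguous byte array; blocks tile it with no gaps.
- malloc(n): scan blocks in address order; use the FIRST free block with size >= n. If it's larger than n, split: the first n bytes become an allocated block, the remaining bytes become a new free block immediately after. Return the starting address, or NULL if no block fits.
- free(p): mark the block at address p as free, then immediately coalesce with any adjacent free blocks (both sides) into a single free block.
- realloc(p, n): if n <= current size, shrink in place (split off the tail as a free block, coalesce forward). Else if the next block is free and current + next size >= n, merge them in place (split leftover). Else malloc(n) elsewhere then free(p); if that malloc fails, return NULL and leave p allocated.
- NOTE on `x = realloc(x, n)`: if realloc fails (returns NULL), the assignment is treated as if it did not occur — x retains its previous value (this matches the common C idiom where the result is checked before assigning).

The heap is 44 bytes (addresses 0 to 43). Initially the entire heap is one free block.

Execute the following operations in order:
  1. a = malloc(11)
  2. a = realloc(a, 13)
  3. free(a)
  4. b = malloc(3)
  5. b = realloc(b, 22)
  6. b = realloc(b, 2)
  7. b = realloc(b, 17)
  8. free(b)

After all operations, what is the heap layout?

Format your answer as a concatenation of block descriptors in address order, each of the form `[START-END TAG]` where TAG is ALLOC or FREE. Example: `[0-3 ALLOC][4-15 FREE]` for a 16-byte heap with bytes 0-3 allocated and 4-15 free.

Answer: [0-43 FREE]

Derivation:
Op 1: a = malloc(11) -> a = 0; heap: [0-10 ALLOC][11-43 FREE]
Op 2: a = realloc(a, 13) -> a = 0; heap: [0-12 ALLOC][13-43 FREE]
Op 3: free(a) -> (freed a); heap: [0-43 FREE]
Op 4: b = malloc(3) -> b = 0; heap: [0-2 ALLOC][3-43 FREE]
Op 5: b = realloc(b, 22) -> b = 0; heap: [0-21 ALLOC][22-43 FREE]
Op 6: b = realloc(b, 2) -> b = 0; heap: [0-1 ALLOC][2-43 FREE]
Op 7: b = realloc(b, 17) -> b = 0; heap: [0-16 ALLOC][17-43 FREE]
Op 8: free(b) -> (freed b); heap: [0-43 FREE]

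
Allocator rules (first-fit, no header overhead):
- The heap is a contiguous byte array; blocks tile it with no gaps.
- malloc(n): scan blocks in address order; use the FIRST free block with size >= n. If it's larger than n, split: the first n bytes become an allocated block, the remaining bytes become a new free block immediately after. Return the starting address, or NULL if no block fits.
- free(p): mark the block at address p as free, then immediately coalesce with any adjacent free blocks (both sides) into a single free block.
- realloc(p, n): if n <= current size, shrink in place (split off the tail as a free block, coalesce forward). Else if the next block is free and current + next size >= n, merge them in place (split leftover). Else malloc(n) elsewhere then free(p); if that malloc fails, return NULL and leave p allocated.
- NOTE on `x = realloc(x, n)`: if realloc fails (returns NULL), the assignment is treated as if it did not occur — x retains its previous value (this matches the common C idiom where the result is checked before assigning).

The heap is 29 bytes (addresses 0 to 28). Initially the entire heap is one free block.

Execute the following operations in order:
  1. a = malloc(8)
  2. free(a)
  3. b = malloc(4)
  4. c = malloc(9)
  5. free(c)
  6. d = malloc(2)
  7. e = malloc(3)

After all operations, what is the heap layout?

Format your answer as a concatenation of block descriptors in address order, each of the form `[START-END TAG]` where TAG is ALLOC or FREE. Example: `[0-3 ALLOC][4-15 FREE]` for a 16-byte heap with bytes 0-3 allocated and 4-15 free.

Op 1: a = malloc(8) -> a = 0; heap: [0-7 ALLOC][8-28 FREE]
Op 2: free(a) -> (freed a); heap: [0-28 FREE]
Op 3: b = malloc(4) -> b = 0; heap: [0-3 ALLOC][4-28 FREE]
Op 4: c = malloc(9) -> c = 4; heap: [0-3 ALLOC][4-12 ALLOC][13-28 FREE]
Op 5: free(c) -> (freed c); heap: [0-3 ALLOC][4-28 FREE]
Op 6: d = malloc(2) -> d = 4; heap: [0-3 ALLOC][4-5 ALLOC][6-28 FREE]
Op 7: e = malloc(3) -> e = 6; heap: [0-3 ALLOC][4-5 ALLOC][6-8 ALLOC][9-28 FREE]

Answer: [0-3 ALLOC][4-5 ALLOC][6-8 ALLOC][9-28 FREE]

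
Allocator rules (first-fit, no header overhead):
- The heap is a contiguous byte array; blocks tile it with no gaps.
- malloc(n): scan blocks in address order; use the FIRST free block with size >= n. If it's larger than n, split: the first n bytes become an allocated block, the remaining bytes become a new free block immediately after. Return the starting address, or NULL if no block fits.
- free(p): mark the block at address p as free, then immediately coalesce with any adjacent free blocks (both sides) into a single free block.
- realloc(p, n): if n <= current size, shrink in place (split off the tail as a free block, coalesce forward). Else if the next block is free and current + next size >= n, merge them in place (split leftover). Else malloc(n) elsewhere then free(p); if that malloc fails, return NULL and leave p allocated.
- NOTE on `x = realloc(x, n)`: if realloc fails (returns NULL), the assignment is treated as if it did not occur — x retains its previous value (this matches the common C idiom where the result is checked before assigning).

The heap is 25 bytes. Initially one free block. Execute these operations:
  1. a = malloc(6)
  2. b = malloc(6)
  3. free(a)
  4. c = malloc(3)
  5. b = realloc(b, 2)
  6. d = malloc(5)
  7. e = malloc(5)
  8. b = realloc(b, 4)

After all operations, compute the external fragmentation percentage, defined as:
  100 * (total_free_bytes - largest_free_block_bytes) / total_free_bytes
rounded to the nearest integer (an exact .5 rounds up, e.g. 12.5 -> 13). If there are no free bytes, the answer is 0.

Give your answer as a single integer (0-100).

Op 1: a = malloc(6) -> a = 0; heap: [0-5 ALLOC][6-24 FREE]
Op 2: b = malloc(6) -> b = 6; heap: [0-5 ALLOC][6-11 ALLOC][12-24 FREE]
Op 3: free(a) -> (freed a); heap: [0-5 FREE][6-11 ALLOC][12-24 FREE]
Op 4: c = malloc(3) -> c = 0; heap: [0-2 ALLOC][3-5 FREE][6-11 ALLOC][12-24 FREE]
Op 5: b = realloc(b, 2) -> b = 6; heap: [0-2 ALLOC][3-5 FREE][6-7 ALLOC][8-24 FREE]
Op 6: d = malloc(5) -> d = 8; heap: [0-2 ALLOC][3-5 FREE][6-7 ALLOC][8-12 ALLOC][13-24 FREE]
Op 7: e = malloc(5) -> e = 13; heap: [0-2 ALLOC][3-5 FREE][6-7 ALLOC][8-12 ALLOC][13-17 ALLOC][18-24 FREE]
Op 8: b = realloc(b, 4) -> b = 18; heap: [0-2 ALLOC][3-7 FREE][8-12 ALLOC][13-17 ALLOC][18-21 ALLOC][22-24 FREE]
Free blocks: [5 3] total_free=8 largest=5 -> 100*(8-5)/8 = 300/8 = 37.5 -> rounds to 38

Answer: 38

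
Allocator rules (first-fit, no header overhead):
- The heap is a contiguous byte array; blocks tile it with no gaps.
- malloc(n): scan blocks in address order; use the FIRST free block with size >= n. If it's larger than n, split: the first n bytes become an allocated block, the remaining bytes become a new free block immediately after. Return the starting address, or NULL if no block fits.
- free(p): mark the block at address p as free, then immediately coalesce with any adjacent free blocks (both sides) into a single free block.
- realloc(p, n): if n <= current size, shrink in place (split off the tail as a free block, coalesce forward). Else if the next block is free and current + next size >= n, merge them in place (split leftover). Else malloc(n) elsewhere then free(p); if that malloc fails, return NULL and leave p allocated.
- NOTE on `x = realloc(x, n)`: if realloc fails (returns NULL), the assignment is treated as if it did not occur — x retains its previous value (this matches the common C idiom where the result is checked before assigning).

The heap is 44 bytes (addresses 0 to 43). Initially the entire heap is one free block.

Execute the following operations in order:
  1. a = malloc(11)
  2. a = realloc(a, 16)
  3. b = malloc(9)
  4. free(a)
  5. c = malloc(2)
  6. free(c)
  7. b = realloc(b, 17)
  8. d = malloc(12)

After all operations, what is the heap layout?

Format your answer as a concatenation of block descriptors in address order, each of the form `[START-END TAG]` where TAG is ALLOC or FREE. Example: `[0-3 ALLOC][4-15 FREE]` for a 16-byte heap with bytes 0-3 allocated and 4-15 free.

Answer: [0-11 ALLOC][12-15 FREE][16-32 ALLOC][33-43 FREE]

Derivation:
Op 1: a = malloc(11) -> a = 0; heap: [0-10 ALLOC][11-43 FREE]
Op 2: a = realloc(a, 16) -> a = 0; heap: [0-15 ALLOC][16-43 FREE]
Op 3: b = malloc(9) -> b = 16; heap: [0-15 ALLOC][16-24 ALLOC][25-43 FREE]
Op 4: free(a) -> (freed a); heap: [0-15 FREE][16-24 ALLOC][25-43 FREE]
Op 5: c = malloc(2) -> c = 0; heap: [0-1 ALLOC][2-15 FREE][16-24 ALLOC][25-43 FREE]
Op 6: free(c) -> (freed c); heap: [0-15 FREE][16-24 ALLOC][25-43 FREE]
Op 7: b = realloc(b, 17) -> b = 16; heap: [0-15 FREE][16-32 ALLOC][33-43 FREE]
Op 8: d = malloc(12) -> d = 0; heap: [0-11 ALLOC][12-15 FREE][16-32 ALLOC][33-43 FREE]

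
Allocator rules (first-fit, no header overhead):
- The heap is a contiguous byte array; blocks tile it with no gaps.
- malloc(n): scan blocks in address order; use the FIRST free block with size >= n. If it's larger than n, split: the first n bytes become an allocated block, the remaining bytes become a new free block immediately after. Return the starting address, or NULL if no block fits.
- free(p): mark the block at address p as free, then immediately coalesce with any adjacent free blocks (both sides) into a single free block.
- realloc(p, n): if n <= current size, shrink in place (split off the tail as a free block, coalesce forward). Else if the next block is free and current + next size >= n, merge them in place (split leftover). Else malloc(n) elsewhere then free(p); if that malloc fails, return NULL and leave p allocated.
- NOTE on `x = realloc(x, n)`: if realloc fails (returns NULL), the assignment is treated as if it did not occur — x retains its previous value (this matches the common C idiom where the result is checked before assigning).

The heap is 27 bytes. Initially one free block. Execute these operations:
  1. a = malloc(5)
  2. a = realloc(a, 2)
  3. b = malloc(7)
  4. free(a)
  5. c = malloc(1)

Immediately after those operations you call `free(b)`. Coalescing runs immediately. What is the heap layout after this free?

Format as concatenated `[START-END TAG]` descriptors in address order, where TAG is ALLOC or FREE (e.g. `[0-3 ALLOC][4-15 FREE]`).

Op 1: a = malloc(5) -> a = 0; heap: [0-4 ALLOC][5-26 FREE]
Op 2: a = realloc(a, 2) -> a = 0; heap: [0-1 ALLOC][2-26 FREE]
Op 3: b = malloc(7) -> b = 2; heap: [0-1 ALLOC][2-8 ALLOC][9-26 FREE]
Op 4: free(a) -> (freed a); heap: [0-1 FREE][2-8 ALLOC][9-26 FREE]
Op 5: c = malloc(1) -> c = 0; heap: [0-0 ALLOC][1-1 FREE][2-8 ALLOC][9-26 FREE]
free(b): b = 2 -> block [2-8 ALLOC]; mark free, coalesce with adjacent free neighbors -> [0-0 ALLOC][1-26 FREE]

Answer: [0-0 ALLOC][1-26 FREE]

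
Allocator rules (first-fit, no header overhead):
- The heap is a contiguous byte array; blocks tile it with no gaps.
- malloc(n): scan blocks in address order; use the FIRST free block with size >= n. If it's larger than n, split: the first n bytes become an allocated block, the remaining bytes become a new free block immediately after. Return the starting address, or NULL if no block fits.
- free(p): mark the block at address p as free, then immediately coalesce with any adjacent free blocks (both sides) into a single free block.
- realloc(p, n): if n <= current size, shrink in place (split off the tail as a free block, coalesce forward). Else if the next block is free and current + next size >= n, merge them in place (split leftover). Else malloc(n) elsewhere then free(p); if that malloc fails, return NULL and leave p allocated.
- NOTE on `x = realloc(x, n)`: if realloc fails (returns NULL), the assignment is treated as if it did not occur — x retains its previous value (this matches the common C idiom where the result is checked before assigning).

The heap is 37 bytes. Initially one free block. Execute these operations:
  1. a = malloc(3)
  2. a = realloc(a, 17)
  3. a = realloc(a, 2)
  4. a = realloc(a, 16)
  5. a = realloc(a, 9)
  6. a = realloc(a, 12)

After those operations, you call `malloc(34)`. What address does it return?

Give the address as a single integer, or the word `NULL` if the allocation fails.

Answer: NULL

Derivation:
Op 1: a = malloc(3) -> a = 0; heap: [0-2 ALLOC][3-36 FREE]
Op 2: a = realloc(a, 17) -> a = 0; heap: [0-16 ALLOC][17-36 FREE]
Op 3: a = realloc(a, 2) -> a = 0; heap: [0-1 ALLOC][2-36 FREE]
Op 4: a = realloc(a, 16) -> a = 0; heap: [0-15 ALLOC][16-36 FREE]
Op 5: a = realloc(a, 9) -> a = 0; heap: [0-8 ALLOC][9-36 FREE]
Op 6: a = realloc(a, 12) -> a = 0; heap: [0-11 ALLOC][12-36 FREE]
malloc(34): first-fit scan over [0-11 ALLOC][12-36 FREE] -> NULL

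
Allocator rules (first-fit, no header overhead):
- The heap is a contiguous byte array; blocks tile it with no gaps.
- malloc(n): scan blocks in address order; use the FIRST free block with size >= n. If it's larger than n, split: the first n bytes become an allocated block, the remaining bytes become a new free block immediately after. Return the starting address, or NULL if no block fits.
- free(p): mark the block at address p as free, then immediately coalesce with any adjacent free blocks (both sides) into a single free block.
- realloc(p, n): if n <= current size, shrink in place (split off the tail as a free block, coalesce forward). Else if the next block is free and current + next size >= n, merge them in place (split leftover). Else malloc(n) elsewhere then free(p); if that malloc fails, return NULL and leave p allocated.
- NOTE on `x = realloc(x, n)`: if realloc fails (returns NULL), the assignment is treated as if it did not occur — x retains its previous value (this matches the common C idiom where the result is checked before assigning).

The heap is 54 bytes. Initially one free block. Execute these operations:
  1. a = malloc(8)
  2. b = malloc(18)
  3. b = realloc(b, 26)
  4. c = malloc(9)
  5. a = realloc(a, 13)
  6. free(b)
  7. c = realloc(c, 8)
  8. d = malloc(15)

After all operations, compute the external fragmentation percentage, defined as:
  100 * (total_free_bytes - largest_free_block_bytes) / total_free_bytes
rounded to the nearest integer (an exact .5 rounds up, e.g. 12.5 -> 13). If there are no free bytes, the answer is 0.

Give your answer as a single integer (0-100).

Answer: 48

Derivation:
Op 1: a = malloc(8) -> a = 0; heap: [0-7 ALLOC][8-53 FREE]
Op 2: b = malloc(18) -> b = 8; heap: [0-7 ALLOC][8-25 ALLOC][26-53 FREE]
Op 3: b = realloc(b, 26) -> b = 8; heap: [0-7 ALLOC][8-33 ALLOC][34-53 FREE]
Op 4: c = malloc(9) -> c = 34; heap: [0-7 ALLOC][8-33 ALLOC][34-42 ALLOC][43-53 FREE]
Op 5: a = realloc(a, 13) -> NULL (a unchanged); heap: [0-7 ALLOC][8-33 ALLOC][34-42 ALLOC][43-53 FREE]
Op 6: free(b) -> (freed b); heap: [0-7 ALLOC][8-33 FREE][34-42 ALLOC][43-53 FREE]
Op 7: c = realloc(c, 8) -> c = 34; heap: [0-7 ALLOC][8-33 FREE][34-41 ALLOC][42-53 FREE]
Op 8: d = malloc(15) -> d = 8; heap: [0-7 ALLOC][8-22 ALLOC][23-33 FREE][34-41 ALLOC][42-53 FREE]
Free blocks: [11 12] total_free=23 largest=12 -> 100*(23-12)/23 = 1100/23 ≈ 47.826 -> rounds to 48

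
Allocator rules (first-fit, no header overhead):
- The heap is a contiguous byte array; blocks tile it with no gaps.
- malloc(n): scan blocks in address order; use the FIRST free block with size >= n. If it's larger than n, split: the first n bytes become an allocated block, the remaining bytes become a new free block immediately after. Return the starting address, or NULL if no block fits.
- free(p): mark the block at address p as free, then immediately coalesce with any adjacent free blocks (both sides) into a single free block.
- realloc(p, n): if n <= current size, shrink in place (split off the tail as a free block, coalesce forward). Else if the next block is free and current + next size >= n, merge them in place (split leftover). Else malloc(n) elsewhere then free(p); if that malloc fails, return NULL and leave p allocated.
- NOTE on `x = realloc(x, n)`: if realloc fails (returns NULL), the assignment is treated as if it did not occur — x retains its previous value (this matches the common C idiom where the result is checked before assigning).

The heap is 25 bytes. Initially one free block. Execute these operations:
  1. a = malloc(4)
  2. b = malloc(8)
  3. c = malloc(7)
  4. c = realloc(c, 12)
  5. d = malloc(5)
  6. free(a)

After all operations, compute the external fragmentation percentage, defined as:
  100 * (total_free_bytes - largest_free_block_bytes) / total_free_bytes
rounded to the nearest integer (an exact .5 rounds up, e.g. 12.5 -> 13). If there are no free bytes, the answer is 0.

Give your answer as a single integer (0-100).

Op 1: a = malloc(4) -> a = 0; heap: [0-3 ALLOC][4-24 FREE]
Op 2: b = malloc(8) -> b = 4; heap: [0-3 ALLOC][4-11 ALLOC][12-24 FREE]
Op 3: c = malloc(7) -> c = 12; heap: [0-3 ALLOC][4-11 ALLOC][12-18 ALLOC][19-24 FREE]
Op 4: c = realloc(c, 12) -> c = 12; heap: [0-3 ALLOC][4-11 ALLOC][12-23 ALLOC][24-24 FREE]
Op 5: d = malloc(5) -> d = NULL; heap: [0-3 ALLOC][4-11 ALLOC][12-23 ALLOC][24-24 FREE]
Op 6: free(a) -> (freed a); heap: [0-3 FREE][4-11 ALLOC][12-23 ALLOC][24-24 FREE]
Free blocks: [4 1] total_free=5 largest=4 -> 100*(5-4)/5 = 100/5 = 20

Answer: 20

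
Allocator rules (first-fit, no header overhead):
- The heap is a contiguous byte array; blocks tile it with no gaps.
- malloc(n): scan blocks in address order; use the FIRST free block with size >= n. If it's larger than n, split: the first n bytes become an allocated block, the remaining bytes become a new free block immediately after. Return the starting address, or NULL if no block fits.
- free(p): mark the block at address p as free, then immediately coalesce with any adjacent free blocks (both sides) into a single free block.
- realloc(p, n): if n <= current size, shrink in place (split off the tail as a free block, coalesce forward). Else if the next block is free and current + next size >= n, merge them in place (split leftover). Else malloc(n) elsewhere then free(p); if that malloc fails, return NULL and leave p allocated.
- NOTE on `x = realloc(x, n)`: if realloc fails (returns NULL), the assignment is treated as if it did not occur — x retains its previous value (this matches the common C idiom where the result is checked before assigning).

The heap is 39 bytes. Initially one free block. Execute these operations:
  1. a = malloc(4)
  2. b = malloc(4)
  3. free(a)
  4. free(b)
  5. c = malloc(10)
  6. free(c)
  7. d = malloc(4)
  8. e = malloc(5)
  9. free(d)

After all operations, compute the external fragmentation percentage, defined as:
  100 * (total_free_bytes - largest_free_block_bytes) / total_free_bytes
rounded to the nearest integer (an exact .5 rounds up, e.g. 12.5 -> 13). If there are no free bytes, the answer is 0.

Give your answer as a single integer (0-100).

Answer: 12

Derivation:
Op 1: a = malloc(4) -> a = 0; heap: [0-3 ALLOC][4-38 FREE]
Op 2: b = malloc(4) -> b = 4; heap: [0-3 ALLOC][4-7 ALLOC][8-38 FREE]
Op 3: free(a) -> (freed a); heap: [0-3 FREE][4-7 ALLOC][8-38 FREE]
Op 4: free(b) -> (freed b); heap: [0-38 FREE]
Op 5: c = malloc(10) -> c = 0; heap: [0-9 ALLOC][10-38 FREE]
Op 6: free(c) -> (freed c); heap: [0-38 FREE]
Op 7: d = malloc(4) -> d = 0; heap: [0-3 ALLOC][4-38 FREE]
Op 8: e = malloc(5) -> e = 4; heap: [0-3 ALLOC][4-8 ALLOC][9-38 FREE]
Op 9: free(d) -> (freed d); heap: [0-3 FREE][4-8 ALLOC][9-38 FREE]
Free blocks: [4 30] total_free=34 largest=30 -> 100*(34-30)/34 = 400/34 ≈ 11.765 -> rounds to 12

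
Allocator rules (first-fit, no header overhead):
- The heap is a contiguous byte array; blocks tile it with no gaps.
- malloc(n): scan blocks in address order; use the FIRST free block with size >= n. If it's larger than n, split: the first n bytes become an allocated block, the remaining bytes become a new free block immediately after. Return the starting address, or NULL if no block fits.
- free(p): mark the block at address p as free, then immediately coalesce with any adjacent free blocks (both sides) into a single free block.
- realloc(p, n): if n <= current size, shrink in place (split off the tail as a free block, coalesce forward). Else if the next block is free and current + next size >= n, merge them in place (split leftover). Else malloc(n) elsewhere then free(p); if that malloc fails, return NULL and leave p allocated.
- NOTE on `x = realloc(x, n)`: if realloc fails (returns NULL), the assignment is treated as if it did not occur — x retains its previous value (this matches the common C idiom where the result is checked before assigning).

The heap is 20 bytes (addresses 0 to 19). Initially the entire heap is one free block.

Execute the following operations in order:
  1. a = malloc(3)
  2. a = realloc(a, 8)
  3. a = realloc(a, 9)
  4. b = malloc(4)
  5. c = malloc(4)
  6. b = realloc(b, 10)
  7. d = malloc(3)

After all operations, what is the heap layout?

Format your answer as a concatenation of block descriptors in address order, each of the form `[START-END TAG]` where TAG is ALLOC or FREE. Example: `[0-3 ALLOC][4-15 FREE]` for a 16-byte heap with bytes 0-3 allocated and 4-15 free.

Op 1: a = malloc(3) -> a = 0; heap: [0-2 ALLOC][3-19 FREE]
Op 2: a = realloc(a, 8) -> a = 0; heap: [0-7 ALLOC][8-19 FREE]
Op 3: a = realloc(a, 9) -> a = 0; heap: [0-8 ALLOC][9-19 FREE]
Op 4: b = malloc(4) -> b = 9; heap: [0-8 ALLOC][9-12 ALLOC][13-19 FREE]
Op 5: c = malloc(4) -> c = 13; heap: [0-8 ALLOC][9-12 ALLOC][13-16 ALLOC][17-19 FREE]
Op 6: b = realloc(b, 10) -> NULL (b unchanged); heap: [0-8 ALLOC][9-12 ALLOC][13-16 ALLOC][17-19 FREE]
Op 7: d = malloc(3) -> d = 17; heap: [0-8 ALLOC][9-12 ALLOC][13-16 ALLOC][17-19 ALLOC]

Answer: [0-8 ALLOC][9-12 ALLOC][13-16 ALLOC][17-19 ALLOC]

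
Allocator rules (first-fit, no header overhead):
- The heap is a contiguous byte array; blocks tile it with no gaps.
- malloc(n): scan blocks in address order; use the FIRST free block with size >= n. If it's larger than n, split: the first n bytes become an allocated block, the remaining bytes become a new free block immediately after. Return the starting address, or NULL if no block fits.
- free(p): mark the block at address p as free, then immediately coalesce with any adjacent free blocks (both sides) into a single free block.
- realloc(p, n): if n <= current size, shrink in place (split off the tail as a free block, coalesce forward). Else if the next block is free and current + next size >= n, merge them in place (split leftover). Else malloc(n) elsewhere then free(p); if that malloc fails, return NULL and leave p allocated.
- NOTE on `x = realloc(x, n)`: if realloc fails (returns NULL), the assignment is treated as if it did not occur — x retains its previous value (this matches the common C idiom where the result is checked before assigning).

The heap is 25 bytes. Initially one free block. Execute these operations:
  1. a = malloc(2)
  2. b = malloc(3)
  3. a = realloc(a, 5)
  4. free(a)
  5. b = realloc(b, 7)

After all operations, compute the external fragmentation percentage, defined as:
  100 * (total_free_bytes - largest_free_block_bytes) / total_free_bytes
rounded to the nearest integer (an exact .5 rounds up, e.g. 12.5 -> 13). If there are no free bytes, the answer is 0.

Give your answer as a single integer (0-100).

Op 1: a = malloc(2) -> a = 0; heap: [0-1 ALLOC][2-24 FREE]
Op 2: b = malloc(3) -> b = 2; heap: [0-1 ALLOC][2-4 ALLOC][5-24 FREE]
Op 3: a = realloc(a, 5) -> a = 5; heap: [0-1 FREE][2-4 ALLOC][5-9 ALLOC][10-24 FREE]
Op 4: free(a) -> (freed a); heap: [0-1 FREE][2-4 ALLOC][5-24 FREE]
Op 5: b = realloc(b, 7) -> b = 2; heap: [0-1 FREE][2-8 ALLOC][9-24 FREE]
Free blocks: [2 16] total_free=18 largest=16 -> 100*(18-16)/18 = 200/18 ≈ 11.111 -> rounds to 11

Answer: 11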